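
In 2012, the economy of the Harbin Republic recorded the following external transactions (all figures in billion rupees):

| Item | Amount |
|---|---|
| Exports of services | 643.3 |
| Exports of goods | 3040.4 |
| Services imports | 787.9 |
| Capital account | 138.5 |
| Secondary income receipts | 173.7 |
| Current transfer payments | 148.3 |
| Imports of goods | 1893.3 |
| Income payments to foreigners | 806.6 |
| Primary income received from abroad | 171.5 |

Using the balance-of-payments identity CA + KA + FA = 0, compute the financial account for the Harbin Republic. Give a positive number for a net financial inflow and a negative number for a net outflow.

-531.3

Goods balance = 3040.4 - 1893.3 = 1147.1
Services balance = 643.3 - 787.9 = -144.6
Trade balance (goods + services) = 1147.1 + (-144.6) = 1002.5
Net primary income = 171.5 - 806.6 = -635.1
Net secondary income = 173.7 - 148.3 = 25.4
Current account = 1002.5 + (-635.1) + 25.4 = 392.8
Financial account = -(392.8 + 138.5) = -531.3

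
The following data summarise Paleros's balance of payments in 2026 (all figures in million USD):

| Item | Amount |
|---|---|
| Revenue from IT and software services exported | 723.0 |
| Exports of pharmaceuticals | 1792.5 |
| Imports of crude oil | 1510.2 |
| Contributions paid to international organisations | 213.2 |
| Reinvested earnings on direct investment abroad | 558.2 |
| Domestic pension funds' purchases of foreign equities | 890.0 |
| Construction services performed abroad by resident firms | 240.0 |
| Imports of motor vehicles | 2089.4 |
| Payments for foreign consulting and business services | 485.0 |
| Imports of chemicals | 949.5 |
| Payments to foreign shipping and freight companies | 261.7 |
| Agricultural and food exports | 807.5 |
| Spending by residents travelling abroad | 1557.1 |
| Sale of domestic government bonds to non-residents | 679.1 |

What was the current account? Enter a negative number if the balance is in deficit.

-2944.9

Goods: -1510.2 + 1792.5 - 2089.4 - 949.5 + 807.5 = -1949.1
Services: 723.0 - 485.0 + 240.0 - 261.7 - 1557.1 = -1340.8
Primary income: 558.2
Secondary income: -213.2
Current account = (-1949.1) + (-1340.8) + 558.2 + (-213.2) = -2944.9
(Excluded from the current account — financial account: domestic pension funds' purchases of foreign equities 890.0, sale of domestic government bonds to non-residents 679.1.)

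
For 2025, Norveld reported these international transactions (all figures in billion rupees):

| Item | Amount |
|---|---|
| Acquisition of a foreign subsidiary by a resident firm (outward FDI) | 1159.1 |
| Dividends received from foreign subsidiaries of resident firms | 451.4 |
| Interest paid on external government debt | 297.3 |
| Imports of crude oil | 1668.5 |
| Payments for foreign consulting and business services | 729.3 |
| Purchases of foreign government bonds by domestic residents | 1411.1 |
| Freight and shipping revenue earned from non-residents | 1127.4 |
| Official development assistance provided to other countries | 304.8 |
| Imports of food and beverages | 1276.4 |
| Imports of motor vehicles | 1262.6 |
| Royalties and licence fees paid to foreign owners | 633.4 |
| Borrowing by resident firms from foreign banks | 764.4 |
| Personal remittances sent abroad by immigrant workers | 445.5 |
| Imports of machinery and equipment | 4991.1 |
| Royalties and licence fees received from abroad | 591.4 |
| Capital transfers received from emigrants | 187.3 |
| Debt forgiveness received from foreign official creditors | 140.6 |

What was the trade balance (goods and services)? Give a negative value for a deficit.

Goods: -1668.5 - 1276.4 - 1262.6 - 4991.1 = -9198.6
Services: -633.4 + 591.4 + 1127.4 - 729.3 = 356.1
Trade balance = -9198.6 + 356.1 = -8842.5
(Excluded from the trade balance — financial account: acquisition of a foreign subsidiary by a resident firm (outward FDI) 1159.1, purchases of foreign government bonds by domestic residents 1411.1, borrowing by resident firms from foreign banks 764.4; primary income: dividends received from foreign subsidiaries of resident firms 451.4, interest paid on external government debt 297.3; secondary income: official development assistance provided to other countries 304.8, personal remittances sent abroad by immigrant workers 445.5; capital account: capital transfers received from emigrants 187.3, debt forgiveness received from foreign official creditors 140.6.)

-8842.5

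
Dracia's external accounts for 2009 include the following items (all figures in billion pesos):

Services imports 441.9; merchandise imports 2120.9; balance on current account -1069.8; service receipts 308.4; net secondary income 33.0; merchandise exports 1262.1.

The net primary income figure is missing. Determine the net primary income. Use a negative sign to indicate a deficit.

Current account = goods balance + services balance + net primary income + net secondary income
Sum of the known components = -959.3
Net primary income = CA - (known components) = -1069.8 - (-959.3) = -110.5

-110.5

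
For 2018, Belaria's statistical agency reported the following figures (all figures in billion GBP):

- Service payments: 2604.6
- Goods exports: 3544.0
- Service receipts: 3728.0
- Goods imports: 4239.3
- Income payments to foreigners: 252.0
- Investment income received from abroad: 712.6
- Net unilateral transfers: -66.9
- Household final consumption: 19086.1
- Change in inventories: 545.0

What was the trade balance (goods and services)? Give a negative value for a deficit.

Goods balance = 3544.0 - 4239.3 = -695.3
Services balance = 3728.0 - 2604.6 = 1123.4
Trade balance (goods + services) = -695.3 + 1123.4 = 428.1

428.1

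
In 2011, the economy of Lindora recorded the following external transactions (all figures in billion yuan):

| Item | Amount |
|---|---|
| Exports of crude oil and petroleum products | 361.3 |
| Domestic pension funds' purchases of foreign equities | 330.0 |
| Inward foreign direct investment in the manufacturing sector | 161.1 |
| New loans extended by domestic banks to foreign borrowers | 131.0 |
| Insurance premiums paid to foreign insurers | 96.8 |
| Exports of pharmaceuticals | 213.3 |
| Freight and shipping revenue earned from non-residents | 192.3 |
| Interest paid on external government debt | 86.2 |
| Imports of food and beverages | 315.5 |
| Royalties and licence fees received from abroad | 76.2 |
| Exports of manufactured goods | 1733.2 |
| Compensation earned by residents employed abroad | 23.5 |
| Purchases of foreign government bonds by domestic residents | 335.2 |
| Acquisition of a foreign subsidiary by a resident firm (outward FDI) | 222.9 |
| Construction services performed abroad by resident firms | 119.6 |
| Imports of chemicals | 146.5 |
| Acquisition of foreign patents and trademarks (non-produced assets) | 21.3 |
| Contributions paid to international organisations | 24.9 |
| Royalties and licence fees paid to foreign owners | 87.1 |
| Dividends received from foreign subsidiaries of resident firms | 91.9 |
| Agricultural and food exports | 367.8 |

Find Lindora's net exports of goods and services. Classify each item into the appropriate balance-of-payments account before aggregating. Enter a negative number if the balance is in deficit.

Goods: 361.3 - 146.5 + 367.8 + 213.3 + 1733.2 - 315.5 = 2213.6
Services: -87.1 + 119.6 + 76.2 + 192.3 - 96.8 = 204.2
Trade balance = 2213.6 + 204.2 = 2417.8
(Excluded from the trade balance — financial account: domestic pension funds' purchases of foreign equities 330.0, inward foreign direct investment in the manufacturing sector 161.1, new loans extended by domestic banks to foreign borrowers 131.0, purchases of foreign government bonds by domestic residents 335.2, acquisition of a foreign subsidiary by a resident firm (outward FDI) 222.9; primary income: interest paid on external government debt 86.2, compensation earned by residents employed abroad 23.5, dividends received from foreign subsidiaries of resident firms 91.9; capital account: acquisition of foreign patents and trademarks (non-produced assets) 21.3; secondary income: contributions paid to international organisations 24.9.)

2417.8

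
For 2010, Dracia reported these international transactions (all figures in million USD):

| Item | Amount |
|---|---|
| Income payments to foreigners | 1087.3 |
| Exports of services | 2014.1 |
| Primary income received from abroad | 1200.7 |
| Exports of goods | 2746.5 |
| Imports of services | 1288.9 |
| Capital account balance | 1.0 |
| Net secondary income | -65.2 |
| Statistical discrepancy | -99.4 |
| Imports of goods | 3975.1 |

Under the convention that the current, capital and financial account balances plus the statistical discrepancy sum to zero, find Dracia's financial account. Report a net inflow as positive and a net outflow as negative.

553.6

Goods balance = 2746.5 - 3975.1 = -1228.6
Services balance = 2014.1 - 1288.9 = 725.2
Trade balance (goods + services) = -1228.6 + 725.2 = -503.4
Net primary income = 1200.7 - 1087.3 = 113.4
Net secondary income = -65.2
Current account = -503.4 + 113.4 + (-65.2) = -455.2
Financial account = -(-455.2 + 1.0 + (-99.4)) = 553.6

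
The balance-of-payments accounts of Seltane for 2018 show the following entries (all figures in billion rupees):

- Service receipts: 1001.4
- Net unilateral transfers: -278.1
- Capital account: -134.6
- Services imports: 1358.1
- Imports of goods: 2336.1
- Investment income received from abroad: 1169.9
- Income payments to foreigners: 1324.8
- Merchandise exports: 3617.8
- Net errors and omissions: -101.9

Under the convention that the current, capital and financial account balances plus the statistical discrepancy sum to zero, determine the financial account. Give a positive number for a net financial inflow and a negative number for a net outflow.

Goods balance = 3617.8 - 2336.1 = 1281.7
Services balance = 1001.4 - 1358.1 = -356.7
Trade balance (goods + services) = 1281.7 + (-356.7) = 925.0
Net primary income = 1169.9 - 1324.8 = -154.9
Net secondary income = -278.1
Current account = 925.0 + (-154.9) + (-278.1) = 492.0
Financial account = -(492.0 + (-134.6) + (-101.9)) = -255.5

-255.5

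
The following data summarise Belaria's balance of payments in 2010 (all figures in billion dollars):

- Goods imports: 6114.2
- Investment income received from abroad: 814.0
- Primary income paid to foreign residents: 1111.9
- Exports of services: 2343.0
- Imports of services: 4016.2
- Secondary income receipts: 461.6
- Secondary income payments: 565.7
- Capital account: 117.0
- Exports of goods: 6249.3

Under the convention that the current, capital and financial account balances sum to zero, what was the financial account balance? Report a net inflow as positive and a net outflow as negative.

Goods balance = 6249.3 - 6114.2 = 135.1
Services balance = 2343.0 - 4016.2 = -1673.2
Trade balance (goods + services) = 135.1 + (-1673.2) = -1538.1
Net primary income = 814.0 - 1111.9 = -297.9
Net secondary income = 461.6 - 565.7 = -104.1
Current account = -1538.1 + (-297.9) + (-104.1) = -1940.1
Financial account = -(-1940.1 + 117.0) = 1823.1

1823.1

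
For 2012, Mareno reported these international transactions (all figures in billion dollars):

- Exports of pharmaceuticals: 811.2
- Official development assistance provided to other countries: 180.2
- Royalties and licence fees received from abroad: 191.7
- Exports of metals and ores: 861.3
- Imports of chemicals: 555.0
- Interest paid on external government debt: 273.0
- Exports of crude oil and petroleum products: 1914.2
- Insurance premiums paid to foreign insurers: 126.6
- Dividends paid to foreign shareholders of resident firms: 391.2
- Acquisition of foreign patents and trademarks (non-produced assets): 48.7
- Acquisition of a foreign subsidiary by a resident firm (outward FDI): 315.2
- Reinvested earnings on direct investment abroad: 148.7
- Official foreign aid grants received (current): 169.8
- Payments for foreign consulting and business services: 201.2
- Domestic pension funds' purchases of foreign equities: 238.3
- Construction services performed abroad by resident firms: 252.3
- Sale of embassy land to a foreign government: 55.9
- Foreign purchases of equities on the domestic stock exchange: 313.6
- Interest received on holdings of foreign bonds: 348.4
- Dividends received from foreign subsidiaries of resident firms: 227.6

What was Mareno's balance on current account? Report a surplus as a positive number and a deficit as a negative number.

Goods: 811.2 + 861.3 - 555.0 + 1914.2 = 3031.7
Services: 252.3 - 126.6 - 201.2 + 191.7 = 116.2
Primary income: 148.7 + 348.4 - 391.2 + 227.6 - 273.0 = 60.5
Secondary income: 169.8 - 180.2 = -10.4
Current account = 3031.7 + 116.2 + 60.5 + (-10.4) = 3198.0
(Excluded from the current account — capital account: acquisition of foreign patents and trademarks (non-produced assets) 48.7, sale of embassy land to a foreign government 55.9; financial account: acquisition of a foreign subsidiary by a resident firm (outward FDI) 315.2, domestic pension funds' purchases of foreign equities 238.3, foreign purchases of equities on the domestic stock exchange 313.6.)

3198.0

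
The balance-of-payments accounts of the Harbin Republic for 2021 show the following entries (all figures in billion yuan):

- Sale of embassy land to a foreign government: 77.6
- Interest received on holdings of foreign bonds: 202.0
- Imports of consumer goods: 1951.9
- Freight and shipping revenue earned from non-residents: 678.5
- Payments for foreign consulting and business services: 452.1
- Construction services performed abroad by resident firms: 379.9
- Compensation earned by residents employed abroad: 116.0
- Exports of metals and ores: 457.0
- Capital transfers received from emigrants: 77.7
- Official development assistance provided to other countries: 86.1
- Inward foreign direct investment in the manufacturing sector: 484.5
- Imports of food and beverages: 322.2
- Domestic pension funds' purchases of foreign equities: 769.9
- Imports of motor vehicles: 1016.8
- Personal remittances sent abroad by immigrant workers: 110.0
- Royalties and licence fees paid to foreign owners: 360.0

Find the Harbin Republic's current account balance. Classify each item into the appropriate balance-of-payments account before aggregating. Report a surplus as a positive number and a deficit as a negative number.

Goods: -1016.8 - 322.2 - 1951.9 + 457.0 = -2833.9
Services: -360.0 - 452.1 + 379.9 + 678.5 = 246.3
Primary income: 202.0 + 116.0 = 318.0
Secondary income: -110.0 - 86.1 = -196.1
Current account = (-2833.9) + 246.3 + 318.0 + (-196.1) = -2465.7
(Excluded from the current account — capital account: sale of embassy land to a foreign government 77.6, capital transfers received from emigrants 77.7; financial account: inward foreign direct investment in the manufacturing sector 484.5, domestic pension funds' purchases of foreign equities 769.9.)

-2465.7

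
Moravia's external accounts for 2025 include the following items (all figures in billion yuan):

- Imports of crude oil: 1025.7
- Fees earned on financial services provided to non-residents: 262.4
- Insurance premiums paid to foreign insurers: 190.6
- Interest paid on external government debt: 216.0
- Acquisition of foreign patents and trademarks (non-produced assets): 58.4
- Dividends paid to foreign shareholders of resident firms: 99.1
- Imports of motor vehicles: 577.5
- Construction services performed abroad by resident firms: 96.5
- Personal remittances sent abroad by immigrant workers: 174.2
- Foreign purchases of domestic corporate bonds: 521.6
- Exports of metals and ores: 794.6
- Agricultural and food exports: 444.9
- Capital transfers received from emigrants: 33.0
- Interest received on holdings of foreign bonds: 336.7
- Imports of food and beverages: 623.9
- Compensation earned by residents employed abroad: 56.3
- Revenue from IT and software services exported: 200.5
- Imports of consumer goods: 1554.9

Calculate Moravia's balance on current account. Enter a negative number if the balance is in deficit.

Goods: 794.6 - 1554.9 + 444.9 - 1025.7 - 623.9 - 577.5 = -2542.5
Services: -190.6 + 96.5 + 200.5 + 262.4 = 368.8
Primary income: 56.3 - 216.0 - 99.1 + 336.7 = 77.9
Secondary income: -174.2
Current account = (-2542.5) + 368.8 + 77.9 + (-174.2) = -2270.0
(Excluded from the current account — capital account: acquisition of foreign patents and trademarks (non-produced assets) 58.4, capital transfers received from emigrants 33.0; financial account: foreign purchases of domestic corporate bonds 521.6.)

-2270.0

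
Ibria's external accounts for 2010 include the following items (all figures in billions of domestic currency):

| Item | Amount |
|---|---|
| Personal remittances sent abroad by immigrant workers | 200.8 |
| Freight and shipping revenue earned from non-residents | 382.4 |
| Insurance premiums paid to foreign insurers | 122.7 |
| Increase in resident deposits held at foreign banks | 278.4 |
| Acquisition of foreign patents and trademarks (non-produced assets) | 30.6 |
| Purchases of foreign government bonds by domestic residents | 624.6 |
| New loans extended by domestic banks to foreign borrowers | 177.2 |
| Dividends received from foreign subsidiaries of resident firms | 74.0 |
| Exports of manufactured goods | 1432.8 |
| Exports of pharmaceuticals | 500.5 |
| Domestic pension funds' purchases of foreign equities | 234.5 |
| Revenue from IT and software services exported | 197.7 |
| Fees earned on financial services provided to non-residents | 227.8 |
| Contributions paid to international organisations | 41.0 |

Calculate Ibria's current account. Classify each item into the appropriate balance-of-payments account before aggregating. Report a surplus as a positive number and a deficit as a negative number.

Goods: 500.5 + 1432.8 = 1933.3
Services: 197.7 - 122.7 + 227.8 + 382.4 = 685.2
Primary income: 74.0
Secondary income: -41.0 - 200.8 = -241.8
Current account = 1933.3 + 685.2 + 74.0 + (-241.8) = 2450.7
(Excluded from the current account — financial account: increase in resident deposits held at foreign banks 278.4, purchases of foreign government bonds by domestic residents 624.6, new loans extended by domestic banks to foreign borrowers 177.2, domestic pension funds' purchases of foreign equities 234.5; capital account: acquisition of foreign patents and trademarks (non-produced assets) 30.6.)

2450.7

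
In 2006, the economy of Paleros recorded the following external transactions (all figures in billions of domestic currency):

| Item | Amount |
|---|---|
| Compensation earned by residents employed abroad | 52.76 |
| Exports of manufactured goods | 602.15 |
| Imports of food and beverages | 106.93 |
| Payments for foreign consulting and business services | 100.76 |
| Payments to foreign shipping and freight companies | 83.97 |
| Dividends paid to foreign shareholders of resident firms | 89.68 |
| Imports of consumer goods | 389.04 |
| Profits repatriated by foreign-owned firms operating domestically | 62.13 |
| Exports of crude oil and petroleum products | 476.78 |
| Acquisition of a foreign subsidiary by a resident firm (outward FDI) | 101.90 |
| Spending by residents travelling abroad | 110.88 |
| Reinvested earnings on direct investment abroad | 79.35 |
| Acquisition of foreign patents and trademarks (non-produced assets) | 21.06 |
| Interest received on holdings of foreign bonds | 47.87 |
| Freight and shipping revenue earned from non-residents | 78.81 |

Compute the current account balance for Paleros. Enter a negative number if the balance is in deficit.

394.33

Goods: -106.93 - 389.04 + 602.15 + 476.78 = 582.96
Services: -83.97 - 110.88 + 78.81 - 100.76 = -216.80
Primary income: -62.13 + 52.76 - 89.68 + 47.87 + 79.35 = 28.17
Current account = 582.96 + (-216.80) + 28.17 = 394.33
(Excluded from the current account — financial account: acquisition of a foreign subsidiary by a resident firm (outward FDI) 101.90; capital account: acquisition of foreign patents and trademarks (non-produced assets) 21.06.)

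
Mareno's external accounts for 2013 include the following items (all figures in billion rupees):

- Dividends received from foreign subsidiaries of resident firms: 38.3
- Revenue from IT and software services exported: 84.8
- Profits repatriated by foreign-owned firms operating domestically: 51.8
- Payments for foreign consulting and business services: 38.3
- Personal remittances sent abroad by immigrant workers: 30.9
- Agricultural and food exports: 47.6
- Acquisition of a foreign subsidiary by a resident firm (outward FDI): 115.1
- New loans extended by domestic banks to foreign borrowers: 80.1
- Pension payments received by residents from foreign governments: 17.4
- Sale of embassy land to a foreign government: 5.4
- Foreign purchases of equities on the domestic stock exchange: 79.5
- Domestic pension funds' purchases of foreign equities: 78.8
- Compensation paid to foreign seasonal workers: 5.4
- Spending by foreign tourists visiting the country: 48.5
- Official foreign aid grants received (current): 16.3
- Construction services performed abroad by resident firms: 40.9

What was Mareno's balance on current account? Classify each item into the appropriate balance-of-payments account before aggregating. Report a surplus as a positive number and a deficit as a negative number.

167.4

Goods: 47.6
Services: 84.8 - 38.3 + 48.5 + 40.9 = 135.9
Primary income: -51.8 + 38.3 - 5.4 = -18.9
Secondary income: 16.3 - 30.9 + 17.4 = 2.8
Current account = 47.6 + 135.9 + (-18.9) + 2.8 = 167.4
(Excluded from the current account — financial account: acquisition of a foreign subsidiary by a resident firm (outward FDI) 115.1, new loans extended by domestic banks to foreign borrowers 80.1, foreign purchases of equities on the domestic stock exchange 79.5, domestic pension funds' purchases of foreign equities 78.8; capital account: sale of embassy land to a foreign government 5.4.)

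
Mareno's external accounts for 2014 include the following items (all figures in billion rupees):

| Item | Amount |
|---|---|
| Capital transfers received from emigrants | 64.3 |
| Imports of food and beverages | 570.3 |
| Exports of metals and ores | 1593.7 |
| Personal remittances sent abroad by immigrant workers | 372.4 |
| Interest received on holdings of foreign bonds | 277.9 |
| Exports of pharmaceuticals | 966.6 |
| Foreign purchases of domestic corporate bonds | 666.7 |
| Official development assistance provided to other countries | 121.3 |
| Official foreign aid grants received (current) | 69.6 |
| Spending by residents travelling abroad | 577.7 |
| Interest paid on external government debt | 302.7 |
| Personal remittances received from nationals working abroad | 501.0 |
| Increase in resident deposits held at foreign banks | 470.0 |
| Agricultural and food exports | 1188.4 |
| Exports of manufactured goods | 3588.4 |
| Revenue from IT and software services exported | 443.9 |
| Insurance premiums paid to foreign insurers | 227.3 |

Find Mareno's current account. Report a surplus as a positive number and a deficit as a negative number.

6457.8

Goods: 1188.4 - 570.3 + 1593.7 + 966.6 + 3588.4 = 6766.8
Services: 443.9 - 227.3 - 577.7 = -361.1
Primary income: -302.7 + 277.9 = -24.8
Secondary income: 69.6 - 121.3 - 372.4 + 501.0 = 76.9
Current account = 6766.8 + (-361.1) + (-24.8) + 76.9 = 6457.8
(Excluded from the current account — capital account: capital transfers received from emigrants 64.3; financial account: foreign purchases of domestic corporate bonds 666.7, increase in resident deposits held at foreign banks 470.0.)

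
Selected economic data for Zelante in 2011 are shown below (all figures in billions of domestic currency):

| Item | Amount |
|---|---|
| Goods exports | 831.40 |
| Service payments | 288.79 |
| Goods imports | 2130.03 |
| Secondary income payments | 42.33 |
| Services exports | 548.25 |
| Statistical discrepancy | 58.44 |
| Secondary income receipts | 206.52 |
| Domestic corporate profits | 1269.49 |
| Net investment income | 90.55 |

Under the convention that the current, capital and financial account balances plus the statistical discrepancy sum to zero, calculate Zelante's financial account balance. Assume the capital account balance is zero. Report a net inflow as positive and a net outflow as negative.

Goods balance = 831.40 - 2130.03 = -1298.63
Services balance = 548.25 - 288.79 = 259.46
Trade balance (goods + services) = -1298.63 + 259.46 = -1039.17
Net primary income = 90.55
Net secondary income = 206.52 - 42.33 = 164.19
Current account = -1039.17 + 90.55 + 164.19 = -784.43
Financial account = -(-784.43 + 58.44) = 725.99

725.99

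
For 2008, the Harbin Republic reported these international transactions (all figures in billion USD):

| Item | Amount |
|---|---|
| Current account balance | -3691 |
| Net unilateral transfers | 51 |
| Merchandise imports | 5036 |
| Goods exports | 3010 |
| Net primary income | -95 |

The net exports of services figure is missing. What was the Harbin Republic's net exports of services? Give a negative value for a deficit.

Current account = goods balance + services balance + net primary income + net secondary income
Sum of the known components = -2070
Net exports of services = CA - (known components) = -3691 - (-2070) = -1621

-1621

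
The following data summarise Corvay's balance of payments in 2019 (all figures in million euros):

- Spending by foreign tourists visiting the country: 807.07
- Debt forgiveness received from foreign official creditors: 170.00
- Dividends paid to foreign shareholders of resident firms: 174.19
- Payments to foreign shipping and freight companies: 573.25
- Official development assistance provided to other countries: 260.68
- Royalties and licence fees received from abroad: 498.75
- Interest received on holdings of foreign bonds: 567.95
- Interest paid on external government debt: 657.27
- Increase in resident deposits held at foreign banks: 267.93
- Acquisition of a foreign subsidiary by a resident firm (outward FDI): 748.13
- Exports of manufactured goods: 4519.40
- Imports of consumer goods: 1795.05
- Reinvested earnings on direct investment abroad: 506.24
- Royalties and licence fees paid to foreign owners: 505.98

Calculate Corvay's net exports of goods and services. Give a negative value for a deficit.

2950.94

Goods: -1795.05 + 4519.40 = 2724.35
Services: 807.07 + 498.75 - 505.98 - 573.25 = 226.59
Trade balance = 2724.35 + 226.59 = 2950.94
(Excluded from the trade balance — capital account: debt forgiveness received from foreign official creditors 170.00; primary income: dividends paid to foreign shareholders of resident firms 174.19, interest received on holdings of foreign bonds 567.95, interest paid on external government debt 657.27, reinvested earnings on direct investment abroad 506.24; secondary income: official development assistance provided to other countries 260.68; financial account: increase in resident deposits held at foreign banks 267.93, acquisition of a foreign subsidiary by a resident firm (outward FDI) 748.13.)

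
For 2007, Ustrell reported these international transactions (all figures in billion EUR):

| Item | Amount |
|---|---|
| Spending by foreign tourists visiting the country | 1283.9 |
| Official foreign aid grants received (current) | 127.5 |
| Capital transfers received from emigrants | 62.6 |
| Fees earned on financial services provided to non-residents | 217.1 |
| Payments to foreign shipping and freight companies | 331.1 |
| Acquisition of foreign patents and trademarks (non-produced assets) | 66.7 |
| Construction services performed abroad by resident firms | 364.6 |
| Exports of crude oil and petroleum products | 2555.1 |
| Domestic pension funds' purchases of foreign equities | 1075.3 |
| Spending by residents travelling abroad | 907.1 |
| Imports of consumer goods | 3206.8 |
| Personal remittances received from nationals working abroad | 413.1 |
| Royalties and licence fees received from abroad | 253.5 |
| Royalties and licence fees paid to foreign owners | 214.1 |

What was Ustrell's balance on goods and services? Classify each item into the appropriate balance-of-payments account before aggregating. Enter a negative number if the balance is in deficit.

Goods: 2555.1 - 3206.8 = -651.7
Services: -907.1 + 217.1 - 214.1 - 331.1 + 253.5 + 364.6 + 1283.9 = 666.8
Trade balance = -651.7 + 666.8 = 15.1
(Excluded from the trade balance — secondary income: official foreign aid grants received (current) 127.5, personal remittances received from nationals working abroad 413.1; capital account: capital transfers received from emigrants 62.6, acquisition of foreign patents and trademarks (non-produced assets) 66.7; financial account: domestic pension funds' purchases of foreign equities 1075.3.)

15.1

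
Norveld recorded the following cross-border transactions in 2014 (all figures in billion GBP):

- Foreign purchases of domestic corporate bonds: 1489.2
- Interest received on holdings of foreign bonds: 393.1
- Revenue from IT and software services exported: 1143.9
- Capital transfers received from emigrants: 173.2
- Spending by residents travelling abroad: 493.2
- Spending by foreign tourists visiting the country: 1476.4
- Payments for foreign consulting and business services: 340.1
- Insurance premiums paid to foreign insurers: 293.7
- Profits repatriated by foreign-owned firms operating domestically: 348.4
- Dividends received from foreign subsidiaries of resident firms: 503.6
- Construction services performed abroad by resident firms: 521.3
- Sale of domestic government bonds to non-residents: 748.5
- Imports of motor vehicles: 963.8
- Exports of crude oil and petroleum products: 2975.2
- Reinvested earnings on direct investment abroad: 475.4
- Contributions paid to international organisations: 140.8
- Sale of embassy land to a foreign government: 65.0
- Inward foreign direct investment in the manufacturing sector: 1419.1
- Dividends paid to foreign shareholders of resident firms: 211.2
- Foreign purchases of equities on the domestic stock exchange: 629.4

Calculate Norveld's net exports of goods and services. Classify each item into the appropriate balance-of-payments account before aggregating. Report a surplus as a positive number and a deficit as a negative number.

4026.0

Goods: -963.8 + 2975.2 = 2011.4
Services: 1143.9 - 293.7 + 1476.4 + 521.3 - 340.1 - 493.2 = 2014.6
Trade balance = 2011.4 + 2014.6 = 4026.0
(Excluded from the trade balance — financial account: foreign purchases of domestic corporate bonds 1489.2, sale of domestic government bonds to non-residents 748.5, inward foreign direct investment in the manufacturing sector 1419.1, foreign purchases of equities on the domestic stock exchange 629.4; primary income: interest received on holdings of foreign bonds 393.1, profits repatriated by foreign-owned firms operating domestically 348.4, dividends received from foreign subsidiaries of resident firms 503.6, reinvested earnings on direct investment abroad 475.4, dividends paid to foreign shareholders of resident firms 211.2; capital account: capital transfers received from emigrants 173.2, sale of embassy land to a foreign government 65.0; secondary income: contributions paid to international organisations 140.8.)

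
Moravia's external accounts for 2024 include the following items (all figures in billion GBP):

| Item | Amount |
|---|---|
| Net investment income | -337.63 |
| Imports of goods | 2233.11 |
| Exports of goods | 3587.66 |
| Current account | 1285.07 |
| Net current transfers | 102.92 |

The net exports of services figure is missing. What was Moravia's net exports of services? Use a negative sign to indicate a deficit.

165.23

Current account = goods balance + services balance + net primary income + net secondary income
Sum of the known components = 1119.84
Net exports of services = CA - (known components) = 1285.07 - 1119.84 = 165.23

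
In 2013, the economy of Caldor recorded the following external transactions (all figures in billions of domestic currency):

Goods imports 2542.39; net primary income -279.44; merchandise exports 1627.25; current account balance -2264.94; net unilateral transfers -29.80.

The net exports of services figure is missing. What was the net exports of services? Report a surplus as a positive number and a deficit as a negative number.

Current account = goods balance + services balance + net primary income + net secondary income
Sum of the known components = -1224.38
Net exports of services = CA - (known components) = -2264.94 - (-1224.38) = -1040.56

-1040.56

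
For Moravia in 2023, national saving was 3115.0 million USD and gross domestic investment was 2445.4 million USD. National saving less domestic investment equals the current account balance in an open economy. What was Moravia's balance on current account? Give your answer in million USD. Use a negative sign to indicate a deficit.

CA = S - I = 3115.0 - 2445.4 = 669.6

669.6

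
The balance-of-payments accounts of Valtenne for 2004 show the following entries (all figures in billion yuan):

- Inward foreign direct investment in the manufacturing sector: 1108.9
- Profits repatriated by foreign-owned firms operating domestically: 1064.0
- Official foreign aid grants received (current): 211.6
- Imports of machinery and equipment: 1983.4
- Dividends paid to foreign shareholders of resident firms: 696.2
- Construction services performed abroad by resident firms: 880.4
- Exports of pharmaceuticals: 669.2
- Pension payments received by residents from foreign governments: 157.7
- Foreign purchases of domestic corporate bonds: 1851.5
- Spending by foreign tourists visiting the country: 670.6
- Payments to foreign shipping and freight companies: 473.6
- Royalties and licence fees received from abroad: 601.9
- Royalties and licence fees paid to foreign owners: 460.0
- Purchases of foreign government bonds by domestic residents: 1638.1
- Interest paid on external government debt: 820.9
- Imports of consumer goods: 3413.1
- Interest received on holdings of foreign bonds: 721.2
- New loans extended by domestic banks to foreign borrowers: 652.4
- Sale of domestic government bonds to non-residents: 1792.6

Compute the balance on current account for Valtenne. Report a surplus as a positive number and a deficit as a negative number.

Goods: 669.2 - 3413.1 - 1983.4 = -4727.3
Services: 880.4 - 460.0 + 670.6 - 473.6 + 601.9 = 1219.3
Primary income: -696.2 - 1064.0 - 820.9 + 721.2 = -1859.9
Secondary income: 211.6 + 157.7 = 369.3
Current account = (-4727.3) + 1219.3 + (-1859.9) + 369.3 = -4998.6
(Excluded from the current account — financial account: inward foreign direct investment in the manufacturing sector 1108.9, foreign purchases of domestic corporate bonds 1851.5, purchases of foreign government bonds by domestic residents 1638.1, new loans extended by domestic banks to foreign borrowers 652.4, sale of domestic government bonds to non-residents 1792.6.)

-4998.6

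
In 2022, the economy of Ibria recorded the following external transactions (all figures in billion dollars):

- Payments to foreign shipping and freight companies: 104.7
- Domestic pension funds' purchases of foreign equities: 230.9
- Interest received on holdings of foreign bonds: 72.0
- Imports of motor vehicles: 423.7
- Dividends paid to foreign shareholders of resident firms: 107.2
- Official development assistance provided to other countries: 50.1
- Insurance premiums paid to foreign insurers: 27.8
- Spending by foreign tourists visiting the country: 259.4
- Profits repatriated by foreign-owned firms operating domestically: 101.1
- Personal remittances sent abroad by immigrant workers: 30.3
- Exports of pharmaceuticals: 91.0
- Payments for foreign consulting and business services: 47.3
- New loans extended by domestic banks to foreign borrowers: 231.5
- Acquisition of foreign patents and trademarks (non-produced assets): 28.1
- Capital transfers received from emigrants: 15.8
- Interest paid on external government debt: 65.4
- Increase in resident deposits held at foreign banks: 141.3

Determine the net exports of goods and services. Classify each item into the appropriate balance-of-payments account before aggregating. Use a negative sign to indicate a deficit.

Goods: 91.0 - 423.7 = -332.7
Services: -27.8 - 47.3 + 259.4 - 104.7 = 79.6
Trade balance = -332.7 + 79.6 = -253.1
(Excluded from the trade balance — financial account: domestic pension funds' purchases of foreign equities 230.9, new loans extended by domestic banks to foreign borrowers 231.5, increase in resident deposits held at foreign banks 141.3; primary income: interest received on holdings of foreign bonds 72.0, dividends paid to foreign shareholders of resident firms 107.2, profits repatriated by foreign-owned firms operating domestically 101.1, interest paid on external government debt 65.4; secondary income: official development assistance provided to other countries 50.1, personal remittances sent abroad by immigrant workers 30.3; capital account: acquisition of foreign patents and trademarks (non-produced assets) 28.1, capital transfers received from emigrants 15.8.)

-253.1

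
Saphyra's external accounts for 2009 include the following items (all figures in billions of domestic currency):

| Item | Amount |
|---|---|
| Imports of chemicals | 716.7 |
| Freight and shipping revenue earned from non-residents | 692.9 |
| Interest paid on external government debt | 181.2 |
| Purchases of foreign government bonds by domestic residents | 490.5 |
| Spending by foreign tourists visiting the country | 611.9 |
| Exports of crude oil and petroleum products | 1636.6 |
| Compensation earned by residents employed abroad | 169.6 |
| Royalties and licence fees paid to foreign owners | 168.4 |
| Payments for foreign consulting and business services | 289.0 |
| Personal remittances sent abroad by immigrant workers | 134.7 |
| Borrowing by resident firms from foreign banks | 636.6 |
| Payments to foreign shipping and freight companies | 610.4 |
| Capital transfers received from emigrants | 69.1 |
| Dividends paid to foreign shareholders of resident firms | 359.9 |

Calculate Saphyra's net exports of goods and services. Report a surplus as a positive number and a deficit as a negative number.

Goods: 1636.6 - 716.7 = 919.9
Services: -168.4 - 610.4 + 692.9 + 611.9 - 289.0 = 237.0
Trade balance = 919.9 + 237.0 = 1156.9
(Excluded from the trade balance — primary income: interest paid on external government debt 181.2, compensation earned by residents employed abroad 169.6, dividends paid to foreign shareholders of resident firms 359.9; financial account: purchases of foreign government bonds by domestic residents 490.5, borrowing by resident firms from foreign banks 636.6; secondary income: personal remittances sent abroad by immigrant workers 134.7; capital account: capital transfers received from emigrants 69.1.)

1156.9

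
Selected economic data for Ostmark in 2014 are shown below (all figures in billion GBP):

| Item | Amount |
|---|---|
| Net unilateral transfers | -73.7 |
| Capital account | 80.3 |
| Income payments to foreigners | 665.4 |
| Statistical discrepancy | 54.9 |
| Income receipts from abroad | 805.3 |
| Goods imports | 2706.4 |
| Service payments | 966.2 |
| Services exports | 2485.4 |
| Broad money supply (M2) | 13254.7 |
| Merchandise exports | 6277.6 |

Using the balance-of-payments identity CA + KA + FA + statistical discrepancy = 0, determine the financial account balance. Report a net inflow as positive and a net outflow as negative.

-5291.8

Goods balance = 6277.6 - 2706.4 = 3571.2
Services balance = 2485.4 - 966.2 = 1519.2
Trade balance (goods + services) = 3571.2 + 1519.2 = 5090.4
Net primary income = 805.3 - 665.4 = 139.9
Net secondary income = -73.7
Current account = 5090.4 + 139.9 + (-73.7) = 5156.6
Financial account = -(5156.6 + 80.3 + 54.9) = -5291.8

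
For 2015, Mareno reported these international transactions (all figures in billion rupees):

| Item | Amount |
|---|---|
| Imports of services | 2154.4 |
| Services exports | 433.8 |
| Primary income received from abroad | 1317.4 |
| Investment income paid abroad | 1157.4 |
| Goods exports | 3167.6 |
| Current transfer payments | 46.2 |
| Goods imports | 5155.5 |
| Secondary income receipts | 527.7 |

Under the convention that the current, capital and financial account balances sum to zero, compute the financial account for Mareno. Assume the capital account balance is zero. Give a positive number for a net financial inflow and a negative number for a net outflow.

Goods balance = 3167.6 - 5155.5 = -1987.9
Services balance = 433.8 - 2154.4 = -1720.6
Trade balance (goods + services) = -1987.9 + (-1720.6) = -3708.5
Net primary income = 1317.4 - 1157.4 = 160.0
Net secondary income = 527.7 - 46.2 = 481.5
Current account = -3708.5 + 160.0 + 481.5 = -3067.0
Financial account = -(-3067.0) = 3067.0

3067.0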